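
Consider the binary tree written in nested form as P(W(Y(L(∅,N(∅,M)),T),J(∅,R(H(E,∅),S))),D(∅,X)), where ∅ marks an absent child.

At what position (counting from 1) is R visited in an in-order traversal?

In-order visits the left subtree, then the node, then the right subtree.
At P: go left to W.
  At W: go left to Y.
    At Y: go left to L.
      At L: no left child.
      Visit L.
      At L: go right to N.
        At N: no left child.
        Visit N.
        At N: go right to M.
          M is a leaf — visit M.
    Visit Y.
    At Y: go right to T.
      T is a leaf — visit T.
  Visit W.
  At W: go right to J.
    At J: no left child.
    Visit J.
    At J: go right to R.
      At R: go left to H.
        At H: go left to E.
          E is a leaf — visit E.
        Visit H.
        At H: no right child.
      Visit R.
      At R: go right to S.
        S is a leaf — visit S.
Visit P.
At P: go right to D.
  At D: no left child.
  Visit D.
  At D: go right to X.
    X is a leaf — visit X.
Full in-order sequence: L, N, M, Y, T, W, J, E, H, R, S, P, D, X.

10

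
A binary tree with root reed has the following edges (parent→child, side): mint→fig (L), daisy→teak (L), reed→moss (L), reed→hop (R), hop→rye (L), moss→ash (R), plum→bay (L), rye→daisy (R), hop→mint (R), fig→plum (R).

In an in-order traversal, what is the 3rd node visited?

reed

In-order visits the left subtree, then the node, then the right subtree.
At reed: go left to moss.
  At moss: no left child.
  Visit moss.
  At moss: go right to ash.
    ash is a leaf — visit ash.
Visit reed.
At reed: go right to hop.
  At hop: go left to rye.
    At rye: no left child.
    Visit rye.
    At rye: go right to daisy.
      At daisy: go left to teak.
        teak is a leaf — visit teak.
      Visit daisy.
      At daisy: no right child.
  Visit hop.
  At hop: go right to mint.
    At mint: go left to fig.
      At fig: no left child.
      Visit fig.
      At fig: go right to plum.
        At plum: go left to bay.
          bay is a leaf — visit bay.
        Visit plum.
        At plum: no right child.
    Visit mint.
    At mint: no right child.
Full in-order sequence: moss, ash, reed, rye, teak, daisy, hop, fig, bay, plum, mint.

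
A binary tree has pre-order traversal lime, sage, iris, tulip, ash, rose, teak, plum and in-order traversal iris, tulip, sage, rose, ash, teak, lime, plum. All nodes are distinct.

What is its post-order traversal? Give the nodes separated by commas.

tulip, iris, rose, teak, ash, sage, plum, lime

The first element of pre-order is the root; it splits in-order into left and right subtrees.
Root lime: left subtree has 6 nodes {iris, tulip, sage, rose, ash, teak}, right has 1 {plum}.
  Root sage: left subtree has 2 nodes {iris, tulip}, right has 3 {rose, ash, teak}.
    Root iris: left subtree has 0 nodes { }, right has 1 {tulip}.
    Root ash: left subtree has 1 node {rose}, right has 1 {teak}.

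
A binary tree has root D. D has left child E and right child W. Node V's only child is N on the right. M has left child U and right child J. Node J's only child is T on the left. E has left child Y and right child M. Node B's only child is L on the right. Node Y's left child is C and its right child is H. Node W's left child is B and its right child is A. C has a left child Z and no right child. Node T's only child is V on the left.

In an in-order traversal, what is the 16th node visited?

In-order visits the left subtree, then the node, then the right subtree.
At D: go left to E.
  At E: go left to Y.
    At Y: go left to C.
      At C: go left to Z.
        Z is a leaf — visit Z.
      Visit C.
      At C: no right child.
    Visit Y.
    At Y: go right to H.
      H is a leaf — visit H.
  Visit E.
  At E: go right to M.
    At M: go left to U.
      U is a leaf — visit U.
    Visit M.
    At M: go right to J.
      At J: go left to T.
        At T: go left to V.
          At V: no left child.
          Visit V.
          At V: go right to N.
            N is a leaf — visit N.
        Visit T.
        At T: no right child.
      Visit J.
      At J: no right child.
Visit D.
At D: go right to W.
  At W: go left to B.
    At B: no left child.
    Visit B.
    At B: go right to L.
      L is a leaf — visit L.
  Visit W.
  At W: go right to A.
    A is a leaf — visit A.
Full in-order sequence: Z, C, Y, H, E, U, M, V, N, T, J, D, B, L, W, A.

A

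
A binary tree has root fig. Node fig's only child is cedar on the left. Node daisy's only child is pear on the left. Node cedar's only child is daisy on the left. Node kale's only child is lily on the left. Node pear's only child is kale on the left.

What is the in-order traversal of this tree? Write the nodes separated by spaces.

lily kale pear daisy cedar fig

In-order visits the left subtree, then the node, then the right subtree.
At fig: go left to cedar.
  At cedar: go left to daisy.
    At daisy: go left to pear.
      At pear: go left to kale.
        At kale: go left to lily.
          lily is a leaf — visit lily.
        Visit kale.
        At kale: no right child.
      Visit pear.
      At pear: no right child.
    Visit daisy.
    At daisy: no right child.
  Visit cedar.
  At cedar: no right child.
Visit fig.
At fig: no right child.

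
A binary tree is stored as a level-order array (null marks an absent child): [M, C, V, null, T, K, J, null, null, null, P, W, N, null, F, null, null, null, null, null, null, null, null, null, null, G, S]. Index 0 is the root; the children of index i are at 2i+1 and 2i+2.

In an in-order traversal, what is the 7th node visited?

In-order visits the left subtree, then the node, then the right subtree.
At M: go left to C.
  At C: no left child.
  Visit C.
  At C: go right to T.
    At T: no left child.
    Visit T.
    At T: go right to P.
      P is a leaf — visit P.
Visit M.
At M: go right to V.
  At V: go left to K.
    At K: go left to W.
      W is a leaf — visit W.
    Visit K.
    At K: go right to N.
      At N: go left to G.
        G is a leaf — visit G.
      Visit N.
      At N: go right to S.
        S is a leaf — visit S.
  Visit V.
  At V: go right to J.
    At J: no left child.
    Visit J.
    At J: go right to F.
      F is a leaf — visit F.
Full in-order sequence: C, T, P, M, W, K, G, N, S, V, J, F.

G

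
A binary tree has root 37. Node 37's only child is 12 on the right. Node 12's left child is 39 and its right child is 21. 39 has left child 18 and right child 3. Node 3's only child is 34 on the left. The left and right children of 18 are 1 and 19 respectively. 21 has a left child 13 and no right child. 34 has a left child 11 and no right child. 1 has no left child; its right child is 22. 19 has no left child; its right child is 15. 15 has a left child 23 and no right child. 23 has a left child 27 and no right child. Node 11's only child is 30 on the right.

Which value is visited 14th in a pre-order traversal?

30

Pre-order visits the node, then its left subtree, then its right subtree.
Visit 37.
At 37: no left child.
At 37: go right to 12.
  Visit 12.
  At 12: go left to 39.
    Visit 39.
    At 39: go left to 18.
      Visit 18.
      At 18: go left to 1.
        Visit 1.
        At 1: no left child.
        At 1: go right to 22.
          22 is a leaf — visit 22.
      At 18: go right to 19.
        Visit 19.
        At 19: no left child.
        At 19: go right to 15.
          Visit 15.
          At 15: go left to 23.
            Visit 23.
            At 23: go left to 27.
              27 is a leaf — visit 27.
            At 23: no right child.
          At 15: no right child.
    At 39: go right to 3.
      Visit 3.
      At 3: go left to 34.
        Visit 34.
        At 34: go left to 11.
          Visit 11.
          At 11: no left child.
          At 11: go right to 30.
            30 is a leaf — visit 30.
        At 34: no right child.
      At 3: no right child.
  At 12: go right to 21.
    Visit 21.
    At 21: go left to 13.
      13 is a leaf — visit 13.
    At 21: no right child.
Full pre-order sequence: 37, 12, 39, 18, 1, 22, 19, 15, 23, 27, 3, 34, 11, 30, 21, 13.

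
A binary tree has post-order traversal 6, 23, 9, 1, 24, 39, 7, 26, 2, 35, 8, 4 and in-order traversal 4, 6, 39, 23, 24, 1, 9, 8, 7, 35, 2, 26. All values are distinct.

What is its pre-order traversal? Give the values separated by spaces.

4 8 39 6 24 23 1 9 35 7 2 26

The last element of post-order is the root; it splits in-order into left and right subtrees.
Root 4: left subtree has 0 nodes { }, right has 11 {6, 39, 23, 24, 1, 9, 8, 7, 35, 2, 26}.
  Root 8: left subtree has 6 nodes {6, 39, 23, 24, 1, 9}, right has 4 {7, 35, 2, 26}.
    Root 39: left subtree has 1 node {6}, right has 4 {23, 24, 1, 9}.
      Root 24: left subtree has 1 node {23}, right has 2 {1, 9}.
        Root 1: left subtree has 0 nodes { }, right has 1 {9}.
    Root 35: left subtree has 1 node {7}, right has 2 {2, 26}.
      Root 2: left subtree has 0 nodes { }, right has 1 {26}.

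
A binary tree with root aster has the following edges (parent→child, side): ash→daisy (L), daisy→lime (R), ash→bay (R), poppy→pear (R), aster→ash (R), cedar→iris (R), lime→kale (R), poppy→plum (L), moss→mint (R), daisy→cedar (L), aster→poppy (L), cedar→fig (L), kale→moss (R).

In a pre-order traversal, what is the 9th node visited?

Pre-order visits the node, then its left subtree, then its right subtree.
Visit aster.
At aster: go left to poppy.
  Visit poppy.
  At poppy: go left to plum.
    plum is a leaf — visit plum.
  At poppy: go right to pear.
    pear is a leaf — visit pear.
At aster: go right to ash.
  Visit ash.
  At ash: go left to daisy.
    Visit daisy.
    At daisy: go left to cedar.
      Visit cedar.
      At cedar: go left to fig.
        fig is a leaf — visit fig.
      At cedar: go right to iris.
        iris is a leaf — visit iris.
    At daisy: go right to lime.
      Visit lime.
      At lime: no left child.
      At lime: go right to kale.
        Visit kale.
        At kale: no left child.
        At kale: go right to moss.
          Visit moss.
          At moss: no left child.
          At moss: go right to mint.
            mint is a leaf — visit mint.
  At ash: go right to bay.
    bay is a leaf — visit bay.
Full pre-order sequence: aster, poppy, plum, pear, ash, daisy, cedar, fig, iris, lime, kale, moss, mint, bay.

iris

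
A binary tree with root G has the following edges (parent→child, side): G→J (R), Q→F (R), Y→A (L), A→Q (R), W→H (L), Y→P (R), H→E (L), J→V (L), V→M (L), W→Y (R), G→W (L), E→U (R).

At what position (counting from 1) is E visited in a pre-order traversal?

4

Pre-order visits the node, then its left subtree, then its right subtree.
Visit G.
At G: go left to W.
  Visit W.
  At W: go left to H.
    Visit H.
    At H: go left to E.
      Visit E.
      At E: no left child.
      At E: go right to U.
        U is a leaf — visit U.
    At H: no right child.
  At W: go right to Y.
    Visit Y.
    At Y: go left to A.
      Visit A.
      At A: no left child.
      At A: go right to Q.
        Visit Q.
        At Q: no left child.
        At Q: go right to F.
          F is a leaf — visit F.
    At Y: go right to P.
      P is a leaf — visit P.
At G: go right to J.
  Visit J.
  At J: go left to V.
    Visit V.
    At V: go left to M.
      M is a leaf — visit M.
    At V: no right child.
  At J: no right child.
Full pre-order sequence: G, W, H, E, U, Y, A, Q, F, P, J, V, M.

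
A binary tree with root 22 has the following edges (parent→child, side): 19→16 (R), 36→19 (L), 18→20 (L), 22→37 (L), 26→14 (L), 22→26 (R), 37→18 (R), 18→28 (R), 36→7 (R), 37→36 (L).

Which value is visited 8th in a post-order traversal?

37

Post-order visits the left subtree, then the right subtree, then the node.
At 22: go left to 37.
  At 37: go left to 36.
    At 36: go left to 19.
      At 19: no left child.
      At 19: go right to 16.
        16 is a leaf — visit 16.
      Visit 19.
    At 36: go right to 7.
      7 is a leaf — visit 7.
    Visit 36.
  At 37: go right to 18.
    At 18: go left to 20.
      20 is a leaf — visit 20.
    At 18: go right to 28.
      28 is a leaf — visit 28.
    Visit 18.
  Visit 37.
At 22: go right to 26.
  At 26: go left to 14.
    14 is a leaf — visit 14.
  At 26: no right child.
  Visit 26.
Visit 22.
Full post-order sequence: 16, 19, 7, 36, 20, 28, 18, 37, 14, 26, 22.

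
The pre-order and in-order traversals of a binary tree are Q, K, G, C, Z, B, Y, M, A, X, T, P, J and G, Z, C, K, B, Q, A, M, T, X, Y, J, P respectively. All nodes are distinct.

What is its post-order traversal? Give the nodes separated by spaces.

The first element of pre-order is the root; it splits in-order into left and right subtrees.
Root Q: left subtree has 5 nodes {G, Z, C, K, B}, right has 7 {A, M, T, X, Y, J, P}.
  Root K: left subtree has 3 nodes {G, Z, C}, right has 1 {B}.
    Root G: left subtree has 0 nodes { }, right has 2 {Z, C}.
      Root C: left subtree has 1 node {Z}, right has 0 { }.
  Root Y: left subtree has 4 nodes {A, M, T, X}, right has 2 {J, P}.
    Root M: left subtree has 1 node {A}, right has 2 {T, X}.
      Root X: left subtree has 1 node {T}, right has 0 { }.
    Root P: left subtree has 1 node {J}, right has 0 { }.

Z C G B K A T X M J P Y Q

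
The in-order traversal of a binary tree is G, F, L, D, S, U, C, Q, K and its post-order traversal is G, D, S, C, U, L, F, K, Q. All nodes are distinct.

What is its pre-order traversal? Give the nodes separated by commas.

Q, F, G, L, U, S, D, C, K

The last element of post-order is the root; it splits in-order into left and right subtrees.
Root Q: left subtree has 7 nodes {G, F, L, D, S, U, C}, right has 1 {K}.
  Root F: left subtree has 1 node {G}, right has 5 {L, D, S, U, C}.
    Root L: left subtree has 0 nodes { }, right has 4 {D, S, U, C}.
      Root U: left subtree has 2 nodes {D, S}, right has 1 {C}.
        Root S: left subtree has 1 node {D}, right has 0 { }.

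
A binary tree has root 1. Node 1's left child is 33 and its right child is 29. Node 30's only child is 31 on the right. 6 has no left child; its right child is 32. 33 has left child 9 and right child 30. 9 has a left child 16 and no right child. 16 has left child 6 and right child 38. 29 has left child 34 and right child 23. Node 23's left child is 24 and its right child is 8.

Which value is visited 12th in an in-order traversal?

24

In-order visits the left subtree, then the node, then the right subtree.
At 1: go left to 33.
  At 33: go left to 9.
    At 9: go left to 16.
      At 16: go left to 6.
        At 6: no left child.
        Visit 6.
        At 6: go right to 32.
          32 is a leaf — visit 32.
      Visit 16.
      At 16: go right to 38.
        38 is a leaf — visit 38.
    Visit 9.
    At 9: no right child.
  Visit 33.
  At 33: go right to 30.
    At 30: no left child.
    Visit 30.
    At 30: go right to 31.
      31 is a leaf — visit 31.
Visit 1.
At 1: go right to 29.
  At 29: go left to 34.
    34 is a leaf — visit 34.
  Visit 29.
  At 29: go right to 23.
    At 23: go left to 24.
      24 is a leaf — visit 24.
    Visit 23.
    At 23: go right to 8.
      8 is a leaf — visit 8.
Full in-order sequence: 6, 32, 16, 38, 9, 33, 30, 31, 1, 34, 29, 24, 23, 8.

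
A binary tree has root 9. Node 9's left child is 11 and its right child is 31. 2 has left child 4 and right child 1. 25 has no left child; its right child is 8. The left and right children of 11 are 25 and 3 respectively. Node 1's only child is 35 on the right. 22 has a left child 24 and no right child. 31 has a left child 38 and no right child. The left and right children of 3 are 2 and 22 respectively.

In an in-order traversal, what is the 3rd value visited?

11

In-order visits the left subtree, then the node, then the right subtree.
At 9: go left to 11.
  At 11: go left to 25.
    At 25: no left child.
    Visit 25.
    At 25: go right to 8.
      8 is a leaf — visit 8.
  Visit 11.
  At 11: go right to 3.
    At 3: go left to 2.
      At 2: go left to 4.
        4 is a leaf — visit 4.
      Visit 2.
      At 2: go right to 1.
        At 1: no left child.
        Visit 1.
        At 1: go right to 35.
          35 is a leaf — visit 35.
    Visit 3.
    At 3: go right to 22.
      At 22: go left to 24.
        24 is a leaf — visit 24.
      Visit 22.
      At 22: no right child.
Visit 9.
At 9: go right to 31.
  At 31: go left to 38.
    38 is a leaf — visit 38.
  Visit 31.
  At 31: no right child.
Full in-order sequence: 25, 8, 11, 4, 2, 1, 35, 3, 24, 22, 9, 38, 31.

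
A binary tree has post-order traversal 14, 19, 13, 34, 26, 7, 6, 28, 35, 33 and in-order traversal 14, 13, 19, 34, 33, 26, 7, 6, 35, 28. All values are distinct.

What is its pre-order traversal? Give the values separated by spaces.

33 34 13 14 19 35 6 7 26 28

The last element of post-order is the root; it splits in-order into left and right subtrees.
Root 33: left subtree has 4 nodes {14, 13, 19, 34}, right has 5 {26, 7, 6, 35, 28}.
  Root 34: left subtree has 3 nodes {14, 13, 19}, right has 0 { }.
    Root 13: left subtree has 1 node {14}, right has 1 {19}.
  Root 35: left subtree has 3 nodes {26, 7, 6}, right has 1 {28}.
    Root 6: left subtree has 2 nodes {26, 7}, right has 0 { }.
      Root 7: left subtree has 1 node {26}, right has 0 { }.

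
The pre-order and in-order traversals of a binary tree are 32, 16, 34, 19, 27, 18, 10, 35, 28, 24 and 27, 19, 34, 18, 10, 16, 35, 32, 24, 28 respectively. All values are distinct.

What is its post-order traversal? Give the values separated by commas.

The first element of pre-order is the root; it splits in-order into left and right subtrees.
Root 32: left subtree has 7 nodes {27, 19, 34, 18, 10, 16, 35}, right has 2 {24, 28}.
  Root 16: left subtree has 5 nodes {27, 19, 34, 18, 10}, right has 1 {35}.
    Root 34: left subtree has 2 nodes {27, 19}, right has 2 {18, 10}.
      Root 19: left subtree has 1 node {27}, right has 0 { }.
      Root 18: left subtree has 0 nodes { }, right has 1 {10}.
  Root 28: left subtree has 1 node {24}, right has 0 { }.

27, 19, 10, 18, 34, 35, 16, 24, 28, 32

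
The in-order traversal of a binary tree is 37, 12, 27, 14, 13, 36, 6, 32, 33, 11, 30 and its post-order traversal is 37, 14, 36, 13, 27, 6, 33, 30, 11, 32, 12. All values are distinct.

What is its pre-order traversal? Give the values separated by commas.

12, 37, 32, 6, 27, 13, 14, 36, 11, 33, 30

The last element of post-order is the root; it splits in-order into left and right subtrees.
Root 12: left subtree has 1 node {37}, right has 9 {27, 14, 13, 36, 6, 32, 33, 11, 30}.
  Root 32: left subtree has 5 nodes {27, 14, 13, 36, 6}, right has 3 {33, 11, 30}.
    Root 6: left subtree has 4 nodes {27, 14, 13, 36}, right has 0 { }.
      Root 27: left subtree has 0 nodes { }, right has 3 {14, 13, 36}.
        Root 13: left subtree has 1 node {14}, right has 1 {36}.
    Root 11: left subtree has 1 node {33}, right has 1 {30}.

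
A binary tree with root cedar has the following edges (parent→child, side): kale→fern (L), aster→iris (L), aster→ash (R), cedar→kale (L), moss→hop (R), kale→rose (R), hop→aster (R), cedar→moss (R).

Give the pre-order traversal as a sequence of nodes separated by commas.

Pre-order visits the node, then its left subtree, then its right subtree.
Visit cedar.
At cedar: go left to kale.
  Visit kale.
  At kale: go left to fern.
    fern is a leaf — visit fern.
  At kale: go right to rose.
    rose is a leaf — visit rose.
At cedar: go right to moss.
  Visit moss.
  At moss: no left child.
  At moss: go right to hop.
    Visit hop.
    At hop: no left child.
    At hop: go right to aster.
      Visit aster.
      At aster: go left to iris.
        iris is a leaf — visit iris.
      At aster: go right to ash.
        ash is a leaf — visit ash.

cedar, kale, fern, rose, moss, hop, aster, iris, ash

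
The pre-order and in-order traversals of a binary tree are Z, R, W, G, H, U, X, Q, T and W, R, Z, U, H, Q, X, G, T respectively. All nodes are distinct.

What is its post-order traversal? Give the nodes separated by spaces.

W R U Q X H T G Z

The first element of pre-order is the root; it splits in-order into left and right subtrees.
Root Z: left subtree has 2 nodes {W, R}, right has 6 {U, H, Q, X, G, T}.
  Root R: left subtree has 1 node {W}, right has 0 { }.
  Root G: left subtree has 4 nodes {U, H, Q, X}, right has 1 {T}.
    Root H: left subtree has 1 node {U}, right has 2 {Q, X}.
      Root X: left subtree has 1 node {Q}, right has 0 { }.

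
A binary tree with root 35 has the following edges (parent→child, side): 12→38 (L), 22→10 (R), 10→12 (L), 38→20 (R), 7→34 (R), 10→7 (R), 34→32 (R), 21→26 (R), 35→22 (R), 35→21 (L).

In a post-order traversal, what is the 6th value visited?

32

Post-order visits the left subtree, then the right subtree, then the node.
At 35: go left to 21.
  At 21: no left child.
  At 21: go right to 26.
    26 is a leaf — visit 26.
  Visit 21.
At 35: go right to 22.
  At 22: no left child.
  At 22: go right to 10.
    At 10: go left to 12.
      At 12: go left to 38.
        At 38: no left child.
        At 38: go right to 20.
          20 is a leaf — visit 20.
        Visit 38.
      At 12: no right child.
      Visit 12.
    At 10: go right to 7.
      At 7: no left child.
      At 7: go right to 34.
        At 34: no left child.
        At 34: go right to 32.
          32 is a leaf — visit 32.
        Visit 34.
      Visit 7.
    Visit 10.
  Visit 22.
Visit 35.
Full post-order sequence: 26, 21, 20, 38, 12, 32, 34, 7, 10, 22, 35.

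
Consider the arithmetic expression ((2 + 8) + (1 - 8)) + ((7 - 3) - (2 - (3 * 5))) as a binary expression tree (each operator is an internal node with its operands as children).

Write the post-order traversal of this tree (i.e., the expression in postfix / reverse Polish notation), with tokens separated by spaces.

Post-order on an expression tree gives postfix notation: for each operator, emit left operand, right operand, then the operator.

2 8 + 1 8 - + 7 3 - 2 3 5 * - - +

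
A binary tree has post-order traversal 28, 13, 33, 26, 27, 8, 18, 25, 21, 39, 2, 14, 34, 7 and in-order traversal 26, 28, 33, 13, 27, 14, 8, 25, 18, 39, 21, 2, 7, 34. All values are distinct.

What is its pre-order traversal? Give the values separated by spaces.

The last element of post-order is the root; it splits in-order into left and right subtrees.
Root 7: left subtree has 12 nodes {26, 28, 33, 13, 27, 14, 8, 25, 18, 39, 21, 2}, right has 1 {34}.
  Root 14: left subtree has 5 nodes {26, 28, 33, 13, 27}, right has 6 {8, 25, 18, 39, 21, 2}.
    Root 27: left subtree has 4 nodes {26, 28, 33, 13}, right has 0 { }.
      Root 26: left subtree has 0 nodes { }, right has 3 {28, 33, 13}.
        Root 33: left subtree has 1 node {28}, right has 1 {13}.
    Root 2: left subtree has 5 nodes {8, 25, 18, 39, 21}, right has 0 { }.
      Root 39: left subtree has 3 nodes {8, 25, 18}, right has 1 {21}.
        Root 25: left subtree has 1 node {8}, right has 1 {18}.

7 14 27 26 33 28 13 2 39 25 8 18 21 34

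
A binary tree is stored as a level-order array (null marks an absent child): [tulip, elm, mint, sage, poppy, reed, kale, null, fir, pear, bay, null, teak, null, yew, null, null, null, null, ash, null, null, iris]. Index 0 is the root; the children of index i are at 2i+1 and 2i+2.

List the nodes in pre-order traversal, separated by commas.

Pre-order visits the node, then its left subtree, then its right subtree.
Visit tulip.
At tulip: go left to elm.
  Visit elm.
  At elm: go left to sage.
    Visit sage.
    At sage: no left child.
    At sage: go right to fir.
      fir is a leaf — visit fir.
  At elm: go right to poppy.
    Visit poppy.
    At poppy: go left to pear.
      Visit pear.
      At pear: go left to ash.
        ash is a leaf — visit ash.
      At pear: no right child.
    At poppy: go right to bay.
      Visit bay.
      At bay: no left child.
      At bay: go right to iris.
        iris is a leaf — visit iris.
At tulip: go right to mint.
  Visit mint.
  At mint: go left to reed.
    Visit reed.
    At reed: no left child.
    At reed: go right to teak.
      teak is a leaf — visit teak.
  At mint: go right to kale.
    Visit kale.
    At kale: no left child.
    At kale: go right to yew.
      yew is a leaf — visit yew.

tulip, elm, sage, fir, poppy, pear, ash, bay, iris, mint, reed, teak, kale, yew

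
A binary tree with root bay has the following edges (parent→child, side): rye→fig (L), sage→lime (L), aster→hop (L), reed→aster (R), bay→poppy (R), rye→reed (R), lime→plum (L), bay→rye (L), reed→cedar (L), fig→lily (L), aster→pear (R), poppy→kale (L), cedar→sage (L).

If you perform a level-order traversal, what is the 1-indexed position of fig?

4

Level-order visits nodes level by level from the root, left to right within each level.
Level 0: bay
Level 1: rye, poppy
Level 2: fig, reed, kale
Level 3: lily, cedar, aster
Level 4: sage, hop, pear
Level 5: lime
Level 6: plum
Full level-order sequence: bay, rye, poppy, fig, reed, kale, lily, cedar, aster, sage, hop, pear, lime, plum.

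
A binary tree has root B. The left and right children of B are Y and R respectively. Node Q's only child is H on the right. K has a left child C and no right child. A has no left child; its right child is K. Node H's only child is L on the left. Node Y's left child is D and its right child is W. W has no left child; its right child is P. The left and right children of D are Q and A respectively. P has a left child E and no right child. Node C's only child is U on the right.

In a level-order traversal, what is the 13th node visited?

C

Level-order visits nodes level by level from the root, left to right within each level.
Level 0: B
Level 1: Y, R
Level 2: D, W
Level 3: Q, A, P
Level 4: H, K, E
Level 5: L, C
Level 6: U
Full level-order sequence: B, Y, R, D, W, Q, A, P, H, K, E, L, C, U.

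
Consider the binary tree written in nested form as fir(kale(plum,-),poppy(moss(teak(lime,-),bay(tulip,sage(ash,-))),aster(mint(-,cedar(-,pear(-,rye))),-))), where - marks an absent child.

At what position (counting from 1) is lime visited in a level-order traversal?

10

Level-order visits nodes level by level from the root, left to right within each level.
Level 0: fir
Level 1: kale, poppy
Level 2: plum, moss, aster
Level 3: teak, bay, mint
Level 4: lime, tulip, sage, cedar
Level 5: ash, pear
Level 6: rye
Full level-order sequence: fir, kale, poppy, plum, moss, aster, teak, bay, mint, lime, tulip, sage, cedar, ash, pear, rye.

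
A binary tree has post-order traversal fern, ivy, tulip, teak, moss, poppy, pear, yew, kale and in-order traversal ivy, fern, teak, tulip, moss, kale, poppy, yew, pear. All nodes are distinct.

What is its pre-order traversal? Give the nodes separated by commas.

kale, moss, teak, ivy, fern, tulip, yew, poppy, pear

The last element of post-order is the root; it splits in-order into left and right subtrees.
Root kale: left subtree has 5 nodes {ivy, fern, teak, tulip, moss}, right has 3 {poppy, yew, pear}.
  Root moss: left subtree has 4 nodes {ivy, fern, teak, tulip}, right has 0 { }.
    Root teak: left subtree has 2 nodes {ivy, fern}, right has 1 {tulip}.
      Root ivy: left subtree has 0 nodes { }, right has 1 {fern}.
  Root yew: left subtree has 1 node {poppy}, right has 1 {pear}.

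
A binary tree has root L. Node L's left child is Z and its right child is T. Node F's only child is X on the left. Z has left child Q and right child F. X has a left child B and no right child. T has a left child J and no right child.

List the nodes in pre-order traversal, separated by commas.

Pre-order visits the node, then its left subtree, then its right subtree.
Visit L.
At L: go left to Z.
  Visit Z.
  At Z: go left to Q.
    Q is a leaf — visit Q.
  At Z: go right to F.
    Visit F.
    At F: go left to X.
      Visit X.
      At X: go left to B.
        B is a leaf — visit B.
      At X: no right child.
    At F: no right child.
At L: go right to T.
  Visit T.
  At T: go left to J.
    J is a leaf — visit J.
  At T: no right child.

L, Z, Q, F, X, B, T, J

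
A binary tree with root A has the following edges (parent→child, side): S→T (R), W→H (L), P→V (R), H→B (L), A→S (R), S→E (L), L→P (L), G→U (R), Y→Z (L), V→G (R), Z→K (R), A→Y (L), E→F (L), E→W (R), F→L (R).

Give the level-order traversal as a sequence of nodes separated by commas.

A, Y, S, Z, E, T, K, F, W, L, H, P, B, V, G, U

Level-order visits nodes level by level from the root, left to right within each level.
Level 0: A
Level 1: Y, S
Level 2: Z, E, T
Level 3: K, F, W
Level 4: L, H
Level 5: P, B
Level 6: V
Level 7: G
Level 8: U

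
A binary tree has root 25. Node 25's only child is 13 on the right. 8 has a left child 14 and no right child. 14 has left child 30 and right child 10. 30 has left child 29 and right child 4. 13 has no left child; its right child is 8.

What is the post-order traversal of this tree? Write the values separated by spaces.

Post-order visits the left subtree, then the right subtree, then the node.
At 25: no left child.
At 25: go right to 13.
  At 13: no left child.
  At 13: go right to 8.
    At 8: go left to 14.
      At 14: go left to 30.
        At 30: go left to 29.
          29 is a leaf — visit 29.
        At 30: go right to 4.
          4 is a leaf — visit 4.
        Visit 30.
      At 14: go right to 10.
        10 is a leaf — visit 10.
      Visit 14.
    At 8: no right child.
    Visit 8.
  Visit 13.
Visit 25.

29 4 30 10 14 8 13 25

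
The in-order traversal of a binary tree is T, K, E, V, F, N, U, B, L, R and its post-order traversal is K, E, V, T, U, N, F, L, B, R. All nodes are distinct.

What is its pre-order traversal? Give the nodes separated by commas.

The last element of post-order is the root; it splits in-order into left and right subtrees.
Root R: left subtree has 9 nodes {T, K, E, V, F, N, U, B, L}, right has 0 { }.
  Root B: left subtree has 7 nodes {T, K, E, V, F, N, U}, right has 1 {L}.
    Root F: left subtree has 4 nodes {T, K, E, V}, right has 2 {N, U}.
      Root T: left subtree has 0 nodes { }, right has 3 {K, E, V}.
        Root V: left subtree has 2 nodes {K, E}, right has 0 { }.
          Root E: left subtree has 1 node {K}, right has 0 { }.
      Root N: left subtree has 0 nodes { }, right has 1 {U}.

R, B, F, T, V, E, K, N, U, L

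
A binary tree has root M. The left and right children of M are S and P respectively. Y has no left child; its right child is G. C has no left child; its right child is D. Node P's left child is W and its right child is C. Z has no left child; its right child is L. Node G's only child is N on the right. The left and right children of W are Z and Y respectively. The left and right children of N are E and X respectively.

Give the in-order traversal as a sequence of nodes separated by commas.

In-order visits the left subtree, then the node, then the right subtree.
At M: go left to S.
  S is a leaf — visit S.
Visit M.
At M: go right to P.
  At P: go left to W.
    At W: go left to Z.
      At Z: no left child.
      Visit Z.
      At Z: go right to L.
        L is a leaf — visit L.
    Visit W.
    At W: go right to Y.
      At Y: no left child.
      Visit Y.
      At Y: go right to G.
        At G: no left child.
        Visit G.
        At G: go right to N.
          At N: go left to E.
            E is a leaf — visit E.
          Visit N.
          At N: go right to X.
            X is a leaf — visit X.
  Visit P.
  At P: go right to C.
    At C: no left child.
    Visit C.
    At C: go right to D.
      D is a leaf — visit D.

S, M, Z, L, W, Y, G, E, N, X, P, C, D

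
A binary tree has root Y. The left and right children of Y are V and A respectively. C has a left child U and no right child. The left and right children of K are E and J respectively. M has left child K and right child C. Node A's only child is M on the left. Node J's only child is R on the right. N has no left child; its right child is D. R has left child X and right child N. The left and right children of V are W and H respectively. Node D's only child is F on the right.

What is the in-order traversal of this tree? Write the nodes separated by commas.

W, V, H, Y, E, K, J, X, R, N, D, F, M, U, C, A

In-order visits the left subtree, then the node, then the right subtree.
At Y: go left to V.
  At V: go left to W.
    W is a leaf — visit W.
  Visit V.
  At V: go right to H.
    H is a leaf — visit H.
Visit Y.
At Y: go right to A.
  At A: go left to M.
    At M: go left to K.
      At K: go left to E.
        E is a leaf — visit E.
      Visit K.
      At K: go right to J.
        At J: no left child.
        Visit J.
        At J: go right to R.
          At R: go left to X.
            X is a leaf — visit X.
          Visit R.
          At R: go right to N.
            At N: no left child.
            Visit N.
            At N: go right to D.
              At D: no left child.
              Visit D.
              At D: go right to F.
                F is a leaf — visit F.
    Visit M.
    At M: go right to C.
      At C: go left to U.
        U is a leaf — visit U.
      Visit C.
      At C: no right child.
  Visit A.
  At A: no right child.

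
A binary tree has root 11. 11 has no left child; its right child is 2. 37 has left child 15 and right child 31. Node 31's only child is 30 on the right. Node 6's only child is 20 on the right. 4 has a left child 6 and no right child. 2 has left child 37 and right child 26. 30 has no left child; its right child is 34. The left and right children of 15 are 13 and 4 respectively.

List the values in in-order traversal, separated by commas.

In-order visits the left subtree, then the node, then the right subtree.
At 11: no left child.
Visit 11.
At 11: go right to 2.
  At 2: go left to 37.
    At 37: go left to 15.
      At 15: go left to 13.
        13 is a leaf — visit 13.
      Visit 15.
      At 15: go right to 4.
        At 4: go left to 6.
          At 6: no left child.
          Visit 6.
          At 6: go right to 20.
            20 is a leaf — visit 20.
        Visit 4.
        At 4: no right child.
    Visit 37.
    At 37: go right to 31.
      At 31: no left child.
      Visit 31.
      At 31: go right to 30.
        At 30: no left child.
        Visit 30.
        At 30: go right to 34.
          34 is a leaf — visit 34.
  Visit 2.
  At 2: go right to 26.
    26 is a leaf — visit 26.

11, 13, 15, 6, 20, 4, 37, 31, 30, 34, 2, 26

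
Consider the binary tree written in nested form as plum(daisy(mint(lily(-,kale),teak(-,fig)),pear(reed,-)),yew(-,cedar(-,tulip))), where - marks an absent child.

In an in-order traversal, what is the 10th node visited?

In-order visits the left subtree, then the node, then the right subtree.
At plum: go left to daisy.
  At daisy: go left to mint.
    At mint: go left to lily.
      At lily: no left child.
      Visit lily.
      At lily: go right to kale.
        kale is a leaf — visit kale.
    Visit mint.
    At mint: go right to teak.
      At teak: no left child.
      Visit teak.
      At teak: go right to fig.
        fig is a leaf — visit fig.
  Visit daisy.
  At daisy: go right to pear.
    At pear: go left to reed.
      reed is a leaf — visit reed.
    Visit pear.
    At pear: no right child.
Visit plum.
At plum: go right to yew.
  At yew: no left child.
  Visit yew.
  At yew: go right to cedar.
    At cedar: no left child.
    Visit cedar.
    At cedar: go right to tulip.
      tulip is a leaf — visit tulip.
Full in-order sequence: lily, kale, mint, teak, fig, daisy, reed, pear, plum, yew, cedar, tulip.

yew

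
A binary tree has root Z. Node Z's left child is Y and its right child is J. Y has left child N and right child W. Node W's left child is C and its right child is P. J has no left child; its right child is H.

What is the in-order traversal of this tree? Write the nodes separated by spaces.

In-order visits the left subtree, then the node, then the right subtree.
At Z: go left to Y.
  At Y: go left to N.
    N is a leaf — visit N.
  Visit Y.
  At Y: go right to W.
    At W: go left to C.
      C is a leaf — visit C.
    Visit W.
    At W: go right to P.
      P is a leaf — visit P.
Visit Z.
At Z: go right to J.
  At J: no left child.
  Visit J.
  At J: go right to H.
    H is a leaf — visit H.

N Y C W P Z J H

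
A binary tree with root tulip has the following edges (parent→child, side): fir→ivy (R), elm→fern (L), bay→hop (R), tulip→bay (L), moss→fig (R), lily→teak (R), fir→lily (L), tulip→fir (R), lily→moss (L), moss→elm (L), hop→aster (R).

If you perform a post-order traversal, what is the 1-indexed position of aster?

Post-order visits the left subtree, then the right subtree, then the node.
At tulip: go left to bay.
  At bay: no left child.
  At bay: go right to hop.
    At hop: no left child.
    At hop: go right to aster.
      aster is a leaf — visit aster.
    Visit hop.
  Visit bay.
At tulip: go right to fir.
  At fir: go left to lily.
    At lily: go left to moss.
      At moss: go left to elm.
        At elm: go left to fern.
          fern is a leaf — visit fern.
        At elm: no right child.
        Visit elm.
      At moss: go right to fig.
        fig is a leaf — visit fig.
      Visit moss.
    At lily: go right to teak.
      teak is a leaf — visit teak.
    Visit lily.
  At fir: go right to ivy.
    ivy is a leaf — visit ivy.
  Visit fir.
Visit tulip.
Full post-order sequence: aster, hop, bay, fern, elm, fig, moss, teak, lily, ivy, fir, tulip.

1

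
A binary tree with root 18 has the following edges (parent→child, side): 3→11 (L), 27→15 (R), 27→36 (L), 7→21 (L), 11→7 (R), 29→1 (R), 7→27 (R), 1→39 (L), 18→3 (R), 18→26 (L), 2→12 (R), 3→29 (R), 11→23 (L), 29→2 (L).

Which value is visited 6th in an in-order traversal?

In-order visits the left subtree, then the node, then the right subtree.
At 18: go left to 26.
  26 is a leaf — visit 26.
Visit 18.
At 18: go right to 3.
  At 3: go left to 11.
    At 11: go left to 23.
      23 is a leaf — visit 23.
    Visit 11.
    At 11: go right to 7.
      At 7: go left to 21.
        21 is a leaf — visit 21.
      Visit 7.
      At 7: go right to 27.
        At 27: go left to 36.
          36 is a leaf — visit 36.
        Visit 27.
        At 27: go right to 15.
          15 is a leaf — visit 15.
  Visit 3.
  At 3: go right to 29.
    At 29: go left to 2.
      At 2: no left child.
      Visit 2.
      At 2: go right to 12.
        12 is a leaf — visit 12.
    Visit 29.
    At 29: go right to 1.
      At 1: go left to 39.
        39 is a leaf — visit 39.
      Visit 1.
      At 1: no right child.
Full in-order sequence: 26, 18, 23, 11, 21, 7, 36, 27, 15, 3, 2, 12, 29, 39, 1.

7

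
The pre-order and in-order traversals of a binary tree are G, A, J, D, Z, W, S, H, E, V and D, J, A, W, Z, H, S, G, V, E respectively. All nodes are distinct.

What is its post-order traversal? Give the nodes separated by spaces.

The first element of pre-order is the root; it splits in-order into left and right subtrees.
Root G: left subtree has 7 nodes {D, J, A, W, Z, H, S}, right has 2 {V, E}.
  Root A: left subtree has 2 nodes {D, J}, right has 4 {W, Z, H, S}.
    Root J: left subtree has 1 node {D}, right has 0 { }.
    Root Z: left subtree has 1 node {W}, right has 2 {H, S}.
      Root S: left subtree has 1 node {H}, right has 0 { }.
  Root E: left subtree has 1 node {V}, right has 0 { }.

D J W H S Z A V E G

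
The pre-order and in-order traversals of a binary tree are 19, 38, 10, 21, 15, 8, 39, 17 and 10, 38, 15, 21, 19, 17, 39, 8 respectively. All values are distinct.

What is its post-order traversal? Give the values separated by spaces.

10 15 21 38 17 39 8 19

The first element of pre-order is the root; it splits in-order into left and right subtrees.
Root 19: left subtree has 4 nodes {10, 38, 15, 21}, right has 3 {17, 39, 8}.
  Root 38: left subtree has 1 node {10}, right has 2 {15, 21}.
    Root 21: left subtree has 1 node {15}, right has 0 { }.
  Root 8: left subtree has 2 nodes {17, 39}, right has 0 { }.
    Root 39: left subtree has 1 node {17}, right has 0 { }.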